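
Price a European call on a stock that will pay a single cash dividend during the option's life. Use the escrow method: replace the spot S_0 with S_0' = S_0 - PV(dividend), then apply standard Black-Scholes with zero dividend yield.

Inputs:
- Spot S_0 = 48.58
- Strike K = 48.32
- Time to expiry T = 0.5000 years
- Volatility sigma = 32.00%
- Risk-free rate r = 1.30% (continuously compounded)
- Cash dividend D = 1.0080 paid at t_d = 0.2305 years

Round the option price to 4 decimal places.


Answer: Price = 4.0924

Derivation:
PV(D) = D * exp(-r * t_d) = 1.0080 * 0.99700799 = 1.00498405
S_0' = S_0 - PV(D) = 48.5800 - 1.00498405 = 47.57501595
d1 = (ln(S_0'/K) + (r + sigma^2/2)*T) / (sigma*sqrt(T)) = 0.07319525
d2 = d1 - sigma*sqrt(T) = -0.15307892
exp(-rT) = 0.99352108
N(d1) = 0.52917463; N(d2) = 0.43916802
C = S_0' * N(d1) - K * exp(-rT) * N(d2) = 47.57501595 * 0.52917463 - 48.3200 * 0.99352108 * 0.43916802 = 4.0924


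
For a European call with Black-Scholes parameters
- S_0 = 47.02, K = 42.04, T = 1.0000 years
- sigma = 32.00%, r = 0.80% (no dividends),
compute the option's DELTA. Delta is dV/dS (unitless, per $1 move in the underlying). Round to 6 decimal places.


d1 = 0.5348484284; d2 = 0.2148484284
phi(d1) = 0.3457739802; exp(-qT) = 1.0000000000; exp(-rT) = 0.9920319148
N(d1) = 0.7036226640
Delta = exp(-qT) * N(d1) = 1.0000000000 * 0.7036226640 = 0.703623

Answer: Delta = 0.703623


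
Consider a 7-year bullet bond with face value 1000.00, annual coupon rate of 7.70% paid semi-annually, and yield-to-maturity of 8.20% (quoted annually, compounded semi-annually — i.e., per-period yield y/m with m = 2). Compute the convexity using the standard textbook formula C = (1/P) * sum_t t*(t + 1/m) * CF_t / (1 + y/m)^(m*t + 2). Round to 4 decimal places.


Answer: Convexity = 35.0245

Derivation:
Coupon per period c = face * coupon_rate / m = 38.500000
Periods per year m = 2; per-period yield y/m = 0.041000
Number of cashflows N = 14
Cashflows (t years, CF_t, discount factor 1/(1+y/m)^(m*t), PV):
  t = 0.5000: CF_t = 38.500000, DF = 0.960615, PV = 36.983670
  t = 1.0000: CF_t = 38.500000, DF = 0.922781, PV = 35.527060
  t = 1.5000: CF_t = 38.500000, DF = 0.886437, PV = 34.127819
  t = 2.0000: CF_t = 38.500000, DF = 0.851524, PV = 32.783688
  t = 2.5000: CF_t = 38.500000, DF = 0.817987, PV = 31.492496
  t = 3.0000: CF_t = 38.500000, DF = 0.785770, PV = 30.252157
  t = 3.5000: CF_t = 38.500000, DF = 0.754823, PV = 29.060670
  t = 4.0000: CF_t = 38.500000, DF = 0.725094, PV = 27.916110
  t = 4.5000: CF_t = 38.500000, DF = 0.696536, PV = 26.816628
  t = 5.0000: CF_t = 38.500000, DF = 0.669103, PV = 25.760449
  t = 5.5000: CF_t = 38.500000, DF = 0.642750, PV = 24.745869
  t = 6.0000: CF_t = 38.500000, DF = 0.617435, PV = 23.771248
  t = 6.5000: CF_t = 38.500000, DF = 0.593117, PV = 22.835012
  t = 7.0000: CF_t = 1038.500000, DF = 0.569757, PV = 591.692804
Price P = sum_t PV_t = 973.765680
Convexity numerator sum_t t*(t + 1/m) * CF_t / (1+y/m)^(m*t + 2):
  t = 0.5000: term = 17.063910
  t = 1.0000: term = 49.175532
  t = 1.5000: term = 94.477488
  t = 2.0000: term = 151.260787
  t = 2.5000: term = 217.955025
  t = 3.0000: term = 293.119150
  t = 3.5000: term = 375.432789
  t = 4.0000: term = 463.688088
  t = 4.5000: term = 556.782047
  t = 5.0000: term = 653.709309
  t = 5.5000: term = 753.555399
  t = 6.0000: term = 855.490366
  t = 6.5000: term = 958.762819
  t = 7.0000: term = 28665.144284
Convexity = (1/P) * sum = 34105.616993 / 973.765680 = 35.024460


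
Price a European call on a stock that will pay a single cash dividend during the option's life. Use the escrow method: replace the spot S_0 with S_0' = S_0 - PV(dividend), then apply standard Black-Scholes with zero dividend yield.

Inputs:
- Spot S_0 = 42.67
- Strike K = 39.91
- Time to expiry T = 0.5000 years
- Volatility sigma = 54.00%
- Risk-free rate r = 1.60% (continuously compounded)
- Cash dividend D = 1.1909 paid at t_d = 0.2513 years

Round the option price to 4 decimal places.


Answer: Price = 7.1291

Derivation:
PV(D) = D * exp(-r * t_d) = 1.1909 * 0.99598727 = 1.18612124
S_0' = S_0 - PV(D) = 42.6700 - 1.18612124 = 41.48387876
d1 = (ln(S_0'/K) + (r + sigma^2/2)*T) / (sigma*sqrt(T)) = 0.31316442
d2 = d1 - sigma*sqrt(T) = -0.06867324
exp(-rT) = 0.99203191
N(d1) = 0.62292212; N(d2) = 0.47262486
C = S_0' * N(d1) - K * exp(-rT) * N(d2) = 41.48387876 * 0.62292212 - 39.9100 * 0.99203191 * 0.47262486 = 7.1291


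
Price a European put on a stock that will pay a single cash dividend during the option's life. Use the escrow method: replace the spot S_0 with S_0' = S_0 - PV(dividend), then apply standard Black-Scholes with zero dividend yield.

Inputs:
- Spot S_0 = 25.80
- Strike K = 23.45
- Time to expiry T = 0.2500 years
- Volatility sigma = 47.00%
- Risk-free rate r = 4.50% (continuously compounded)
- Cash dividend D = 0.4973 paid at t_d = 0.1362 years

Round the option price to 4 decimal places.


Answer: Price = 1.3632

Derivation:
PV(D) = D * exp(-r * t_d) = 0.4973 * 0.99388974 = 0.49426137
S_0' = S_0 - PV(D) = 25.8000 - 0.49426137 = 25.30573863
d1 = (ln(S_0'/K) + (r + sigma^2/2)*T) / (sigma*sqrt(T)) = 0.48946042
d2 = d1 - sigma*sqrt(T) = 0.25446042
exp(-rT) = 0.98881304
N(-d1) = 0.31225789; N(-d2) = 0.39956994
P = K * exp(-rT) * N(-d2) - S_0' * N(-d1) = 23.4500 * 0.98881304 * 0.39956994 - 25.30573863 * 0.31225789 = 1.3632


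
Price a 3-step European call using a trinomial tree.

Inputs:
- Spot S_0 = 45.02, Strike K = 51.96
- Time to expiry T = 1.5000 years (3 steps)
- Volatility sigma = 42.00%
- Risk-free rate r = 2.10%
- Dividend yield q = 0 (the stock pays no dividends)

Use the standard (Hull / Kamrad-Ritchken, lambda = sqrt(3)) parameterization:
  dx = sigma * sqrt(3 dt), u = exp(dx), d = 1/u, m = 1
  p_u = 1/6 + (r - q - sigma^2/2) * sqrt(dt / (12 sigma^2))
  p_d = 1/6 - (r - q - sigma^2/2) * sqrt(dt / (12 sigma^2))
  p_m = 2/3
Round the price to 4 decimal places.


dt = T/N = 0.500000; dx = sigma*sqrt(3*dt) = 0.514393
u = exp(dx) = 1.672623; d = 1/u = 0.597863
p_u = 0.134007, p_m = 0.666667, p_d = 0.199327
Discount per step: exp(-r*dt) = 0.989555
Stock lattice S(k, j) with j the centered position index:
  k=0: S(0,+0) = 45.0200
  k=1: S(1,-1) = 26.9158; S(1,+0) = 45.0200; S(1,+1) = 75.3015
  k=2: S(2,-2) = 16.0920; S(2,-1) = 26.9158; S(2,+0) = 45.0200; S(2,+1) = 75.3015; S(2,+2) = 125.9509
  k=3: S(3,-3) = 9.6208; S(3,-2) = 16.0920; S(3,-1) = 26.9158; S(3,+0) = 45.0200; S(3,+1) = 75.3015; S(3,+2) = 125.9509; S(3,+3) = 210.6684
Terminal payoffs V(N, j) = max(S_T - K, 0):
  V(3,-3) = 0.000000; V(3,-2) = 0.000000; V(3,-1) = 0.000000; V(3,+0) = 0.000000; V(3,+1) = 23.341472; V(3,+2) = 73.990948; V(3,+3) = 158.708408
Backward induction: V(k, j) = exp(-r*dt) * [p_u * V(k+1, j+1) + p_m * V(k+1, j) + p_d * V(k+1, j-1)]
  V(2,-2) = exp(-r*dt) * [p_u*0.000000 + p_m*0.000000 + p_d*0.000000] = 0.000000
  V(2,-1) = exp(-r*dt) * [p_u*0.000000 + p_m*0.000000 + p_d*0.000000] = 0.000000
  V(2,+0) = exp(-r*dt) * [p_u*23.341472 + p_m*0.000000 + p_d*0.000000] = 3.095245
  V(2,+1) = exp(-r*dt) * [p_u*73.990948 + p_m*23.341472 + p_d*0.000000] = 25.210170
  V(2,+2) = exp(-r*dt) * [p_u*158.708408 + p_m*73.990948 + p_d*23.341472] = 74.461910
  V(1,-1) = exp(-r*dt) * [p_u*3.095245 + p_m*0.000000 + p_d*0.000000] = 0.410451
  V(1,+0) = exp(-r*dt) * [p_u*25.210170 + p_m*3.095245 + p_d*0.000000] = 5.384991
  V(1,+1) = exp(-r*dt) * [p_u*74.461910 + p_m*25.210170 + p_d*3.095245] = 27.115930
  V(0,+0) = exp(-r*dt) * [p_u*27.115930 + p_m*5.384991 + p_d*0.410451] = 7.229220

Answer: Price = V(0,0) = 7.2292


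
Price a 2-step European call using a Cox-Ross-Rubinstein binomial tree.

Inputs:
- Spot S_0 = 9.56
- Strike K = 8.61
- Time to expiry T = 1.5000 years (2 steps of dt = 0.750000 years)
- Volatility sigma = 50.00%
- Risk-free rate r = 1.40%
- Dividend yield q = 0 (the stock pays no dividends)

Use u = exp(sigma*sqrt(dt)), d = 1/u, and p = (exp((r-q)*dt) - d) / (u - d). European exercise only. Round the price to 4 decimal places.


dt = T/N = 0.750000
u = exp(sigma*sqrt(dt)) = 1.541896; d = 1/u = 0.648552
p = (exp((r-q)*dt) - d) / (u - d) = 0.405223
Discount per step: exp(-r*dt) = 0.989555
Stock lattice S(k, i) with i counting down-moves:
  k=0: S(0,0) = 9.5600
  k=1: S(1,0) = 14.7405; S(1,1) = 6.2002
  k=2: S(2,0) = 22.7284; S(2,1) = 9.5600; S(2,2) = 4.0211
Terminal payoffs V(N, i) = max(S_T - K, 0):
  V(2,0) = 14.118352; V(2,1) = 0.950000; V(2,2) = 0.000000
Backward induction: V(k, i) = exp(-r*dt) * [p * V(k+1, i) + (1-p) * V(k+1, i+1)].
  V(1,0) = exp(-r*dt) * [p*14.118352 + (1-p)*0.950000] = 6.220456
  V(1,1) = exp(-r*dt) * [p*0.950000 + (1-p)*0.000000] = 0.380941
  V(0,0) = exp(-r*dt) * [p*6.220456 + (1-p)*0.380941] = 2.718549

Answer: Price = V(0,0) = 2.7185


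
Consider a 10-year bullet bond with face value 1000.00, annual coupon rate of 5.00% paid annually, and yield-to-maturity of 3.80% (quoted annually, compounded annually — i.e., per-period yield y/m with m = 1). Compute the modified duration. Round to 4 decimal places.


Answer: Modified duration = 7.9068

Derivation:
Coupon per period c = face * coupon_rate / m = 50.000000
Periods per year m = 1; per-period yield y/m = 0.038000
Number of cashflows N = 10
Cashflows (t years, CF_t, discount factor 1/(1+y/m)^(m*t), PV):
  t = 1.0000: CF_t = 50.000000, DF = 0.963391, PV = 48.169557
  t = 2.0000: CF_t = 50.000000, DF = 0.928122, PV = 46.406124
  t = 3.0000: CF_t = 50.000000, DF = 0.894145, PV = 44.707249
  t = 4.0000: CF_t = 50.000000, DF = 0.861411, PV = 43.070567
  t = 5.0000: CF_t = 50.000000, DF = 0.829876, PV = 41.493803
  t = 6.0000: CF_t = 50.000000, DF = 0.799495, PV = 39.974762
  t = 7.0000: CF_t = 50.000000, DF = 0.770227, PV = 38.511331
  t = 8.0000: CF_t = 50.000000, DF = 0.742030, PV = 37.101475
  t = 9.0000: CF_t = 50.000000, DF = 0.714865, PV = 35.743232
  t = 10.0000: CF_t = 1050.000000, DF = 0.688694, PV = 723.128976
Price P = sum_t PV_t = 1098.307075
First compute Macaulay numerator sum_t t * PV_t:
  t * PV_t at t = 1.0000: 48.169557
  t * PV_t at t = 2.0000: 92.812248
  t * PV_t at t = 3.0000: 134.121746
  t * PV_t at t = 4.0000: 172.282268
  t * PV_t at t = 5.0000: 207.469013
  t * PV_t at t = 6.0000: 239.848570
  t * PV_t at t = 7.0000: 269.579318
  t * PV_t at t = 8.0000: 296.811800
  t * PV_t at t = 9.0000: 321.689090
  t * PV_t at t = 10.0000: 7231.289756
Macaulay duration D = 9014.073367 / 1098.307075 = 8.207243
Modified duration = D / (1 + y/m) = 8.207243 / (1 + 0.038000) = 7.906785


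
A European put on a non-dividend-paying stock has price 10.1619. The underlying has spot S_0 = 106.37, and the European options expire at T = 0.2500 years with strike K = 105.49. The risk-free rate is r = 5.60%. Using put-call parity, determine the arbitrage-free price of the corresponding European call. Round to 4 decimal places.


Answer: Call price = 12.5085

Derivation:
Put-call parity: C - P = S_0 * exp(-qT) - K * exp(-rT).
S_0 * exp(-qT) = 106.3700 * 1.00000000 = 106.37000000
K * exp(-rT) = 105.4900 * 0.98609754 = 104.02342994
C = P + S*exp(-qT) - K*exp(-rT)
C = 10.1619 + 106.37000000 - 104.02342994 = 12.5085


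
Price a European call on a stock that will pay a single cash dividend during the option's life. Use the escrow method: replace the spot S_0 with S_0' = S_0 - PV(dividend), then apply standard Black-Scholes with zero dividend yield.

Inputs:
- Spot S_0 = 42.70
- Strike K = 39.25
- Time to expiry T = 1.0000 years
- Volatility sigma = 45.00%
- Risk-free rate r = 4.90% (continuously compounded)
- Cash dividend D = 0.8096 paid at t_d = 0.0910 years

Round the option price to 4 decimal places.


PV(D) = D * exp(-r * t_d) = 0.8096 * 0.99555093 = 0.80599803
S_0' = S_0 - PV(D) = 42.7000 - 0.80599803 = 41.89400197
d1 = (ln(S_0'/K) + (r + sigma^2/2)*T) / (sigma*sqrt(T)) = 0.47875827
d2 = d1 - sigma*sqrt(T) = 0.02875827
exp(-rT) = 0.95218113
N(d1) = 0.68394470; N(d2) = 0.51147131
C = S_0' * N(d1) - K * exp(-rT) * N(d2) = 41.89400197 * 0.68394470 - 39.2500 * 0.95218113 * 0.51147131 = 9.5379

Answer: Price = 9.5379


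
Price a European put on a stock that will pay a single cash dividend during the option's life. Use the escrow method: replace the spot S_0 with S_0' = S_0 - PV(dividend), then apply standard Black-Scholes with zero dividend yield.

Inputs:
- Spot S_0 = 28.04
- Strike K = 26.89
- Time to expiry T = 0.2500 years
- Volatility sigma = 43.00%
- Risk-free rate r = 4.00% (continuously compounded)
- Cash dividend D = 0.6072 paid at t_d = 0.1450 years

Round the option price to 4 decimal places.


Answer: Price = 1.9296

Derivation:
PV(D) = D * exp(-r * t_d) = 0.6072 * 0.99421679 = 0.60368843
S_0' = S_0 - PV(D) = 28.0400 - 0.60368843 = 27.43631157
d1 = (ln(S_0'/K) + (r + sigma^2/2)*T) / (sigma*sqrt(T)) = 0.24756003
d2 = d1 - sigma*sqrt(T) = 0.03256003
exp(-rT) = 0.99004983
N(-d1) = 0.40223742; N(-d2) = 0.48701272
P = K * exp(-rT) * N(-d2) - S_0' * N(-d1) = 26.8900 * 0.99004983 * 0.48701272 - 27.43631157 * 0.40223742 = 1.9296


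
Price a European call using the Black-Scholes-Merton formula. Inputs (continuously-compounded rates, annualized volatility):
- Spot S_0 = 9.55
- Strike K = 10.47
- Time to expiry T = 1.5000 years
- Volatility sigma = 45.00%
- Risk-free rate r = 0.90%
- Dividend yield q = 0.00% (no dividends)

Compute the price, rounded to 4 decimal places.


Answer: Price = 1.7896

Derivation:
d1 = (ln(S/K) + (r - q + 0.5*sigma^2) * T) / (sigma * sqrt(T)) = 0.13318353
d2 = d1 - sigma * sqrt(T) = -0.41795166
exp(-rT) = 0.98659072; exp(-qT) = 1.00000000
C = S_0 * exp(-qT) * N(d1) - K * exp(-rT) * N(d2)
N(d1) = 0.55297588; N(d2) = 0.33799123
C = 9.5500 * 1.00000000 * 0.55297588 - 10.4700 * 0.98659072 * 0.33799123 = 1.7896


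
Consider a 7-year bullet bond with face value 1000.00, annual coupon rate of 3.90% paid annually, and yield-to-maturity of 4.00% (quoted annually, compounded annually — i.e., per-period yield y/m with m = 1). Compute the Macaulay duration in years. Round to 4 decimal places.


Answer: Macaulay duration = 6.2566 years

Derivation:
Coupon per period c = face * coupon_rate / m = 39.000000
Periods per year m = 1; per-period yield y/m = 0.040000
Number of cashflows N = 7
Cashflows (t years, CF_t, discount factor 1/(1+y/m)^(m*t), PV):
  t = 1.0000: CF_t = 39.000000, DF = 0.961538, PV = 37.500000
  t = 2.0000: CF_t = 39.000000, DF = 0.924556, PV = 36.057692
  t = 3.0000: CF_t = 39.000000, DF = 0.888996, PV = 34.670858
  t = 4.0000: CF_t = 39.000000, DF = 0.854804, PV = 33.337363
  t = 5.0000: CF_t = 39.000000, DF = 0.821927, PV = 32.055157
  t = 6.0000: CF_t = 39.000000, DF = 0.790315, PV = 30.822267
  t = 7.0000: CF_t = 1039.000000, DF = 0.759918, PV = 789.554608
Price P = sum_t PV_t = 993.997945
Macaulay numerator sum_t t * PV_t:
  t * PV_t at t = 1.0000: 37.500000
  t * PV_t at t = 2.0000: 72.115385
  t * PV_t at t = 3.0000: 104.012574
  t * PV_t at t = 4.0000: 133.349454
  t * PV_t at t = 5.0000: 160.275786
  t * PV_t at t = 6.0000: 184.933599
  t * PV_t at t = 7.0000: 5526.882255
Macaulay duration D = (sum_t t * PV_t) / P = 6219.069053 / 993.997945 = 6.256622


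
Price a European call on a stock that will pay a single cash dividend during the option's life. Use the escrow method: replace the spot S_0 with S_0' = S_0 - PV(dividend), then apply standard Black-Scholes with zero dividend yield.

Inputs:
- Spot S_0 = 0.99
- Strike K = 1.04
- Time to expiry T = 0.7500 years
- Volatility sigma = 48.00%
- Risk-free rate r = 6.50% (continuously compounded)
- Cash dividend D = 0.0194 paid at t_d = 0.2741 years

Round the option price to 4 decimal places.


Answer: Price = 0.1519

Derivation:
PV(D) = D * exp(-r * t_d) = 0.0194 * 0.98234128 = 0.01905742
S_0' = S_0 - PV(D) = 0.9900 - 0.01905742 = 0.97094258
d1 = (ln(S_0'/K) + (r + sigma^2/2)*T) / (sigma*sqrt(T)) = 0.15983302
d2 = d1 - sigma*sqrt(T) = -0.25585917
exp(-rT) = 0.95241920
N(d1) = 0.56349369; N(d2) = 0.39902979
C = S_0' * N(d1) - K * exp(-rT) * N(d2) = 0.97094258 * 0.56349369 - 1.0400 * 0.95241920 * 0.39902979 = 0.1519


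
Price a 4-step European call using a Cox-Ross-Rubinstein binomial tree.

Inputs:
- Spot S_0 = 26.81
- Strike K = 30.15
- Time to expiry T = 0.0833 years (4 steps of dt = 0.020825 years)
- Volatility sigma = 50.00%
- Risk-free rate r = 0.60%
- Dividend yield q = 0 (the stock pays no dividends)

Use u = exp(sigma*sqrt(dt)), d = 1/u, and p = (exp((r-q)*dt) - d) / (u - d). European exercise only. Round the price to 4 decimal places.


Answer: Price = V(0,0) = 0.4972

Derivation:
dt = T/N = 0.020825
u = exp(sigma*sqrt(dt)) = 1.074821; d = 1/u = 0.930387
p = (exp((r-q)*dt) - d) / (u - d) = 0.482834
Discount per step: exp(-r*dt) = 0.999875
Stock lattice S(k, i) with i counting down-moves:
  k=0: S(0,0) = 26.8100
  k=1: S(1,0) = 28.8160; S(1,1) = 24.9437
  k=2: S(2,0) = 30.9720; S(2,1) = 26.8100; S(2,2) = 23.2073
  k=3: S(3,0) = 33.2894; S(3,1) = 28.8160; S(3,2) = 24.9437; S(3,3) = 21.5918
  k=4: S(4,0) = 35.7801; S(4,1) = 30.9720; S(4,2) = 26.8100; S(4,3) = 23.2073; S(4,4) = 20.0887
Terminal payoffs V(N, i) = max(S_T - K, 0):
  V(4,0) = 5.630117; V(4,1) = 0.822002; V(4,2) = 0.000000; V(4,3) = 0.000000; V(4,4) = 0.000000
Backward induction: V(k, i) = exp(-r*dt) * [p * V(k+1, i) + (1-p) * V(k+1, i+1)].
  V(3,0) = exp(-r*dt) * [p*5.630117 + (1-p)*0.822002] = 3.143133
  V(3,1) = exp(-r*dt) * [p*0.822002 + (1-p)*0.000000] = 0.396841
  V(3,2) = exp(-r*dt) * [p*0.000000 + (1-p)*0.000000] = 0.000000
  V(3,3) = exp(-r*dt) * [p*0.000000 + (1-p)*0.000000] = 0.000000
  V(2,0) = exp(-r*dt) * [p*3.143133 + (1-p)*0.396841] = 1.722630
  V(2,1) = exp(-r*dt) * [p*0.396841 + (1-p)*0.000000] = 0.191585
  V(2,2) = exp(-r*dt) * [p*0.000000 + (1-p)*0.000000] = 0.000000
  V(1,0) = exp(-r*dt) * [p*1.722630 + (1-p)*0.191585] = 0.930710
  V(1,1) = exp(-r*dt) * [p*0.191585 + (1-p)*0.000000] = 0.092492
  V(0,0) = exp(-r*dt) * [p*0.930710 + (1-p)*0.092492] = 0.497150


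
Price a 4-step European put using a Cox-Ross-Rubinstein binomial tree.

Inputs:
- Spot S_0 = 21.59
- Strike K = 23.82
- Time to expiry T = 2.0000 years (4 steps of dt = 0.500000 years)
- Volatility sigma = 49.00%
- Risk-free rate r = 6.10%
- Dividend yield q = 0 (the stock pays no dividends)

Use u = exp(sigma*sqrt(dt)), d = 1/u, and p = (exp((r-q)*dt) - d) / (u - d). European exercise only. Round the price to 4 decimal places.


dt = T/N = 0.500000
u = exp(sigma*sqrt(dt)) = 1.414084; d = 1/u = 0.707171
p = (exp((r-q)*dt) - d) / (u - d) = 0.458046
Discount per step: exp(-r*dt) = 0.969960
Stock lattice S(k, i) with i counting down-moves:
  k=0: S(0,0) = 21.5900
  k=1: S(1,0) = 30.5301; S(1,1) = 15.2678
  k=2: S(2,0) = 43.1721; S(2,1) = 21.5900; S(2,2) = 10.7970
  k=3: S(3,0) = 61.0490; S(3,1) = 30.5301; S(3,2) = 15.2678; S(3,3) = 7.6353
  k=4: S(4,0) = 86.3285; S(4,1) = 43.1721; S(4,2) = 21.5900; S(4,3) = 10.7970; S(4,4) = 5.3995
Terminal payoffs V(N, i) = max(K - S_T, 0):
  V(4,0) = 0.000000; V(4,1) = 0.000000; V(4,2) = 2.230000; V(4,3) = 13.023029; V(4,4) = 18.420529
Backward induction: V(k, i) = exp(-r*dt) * [p * V(k+1, i) + (1-p) * V(k+1, i+1)].
  V(3,0) = exp(-r*dt) * [p*0.000000 + (1-p)*0.000000] = 0.000000
  V(3,1) = exp(-r*dt) * [p*0.000000 + (1-p)*2.230000] = 1.172253
  V(3,2) = exp(-r*dt) * [p*2.230000 + (1-p)*13.023029] = 7.836629
  V(3,3) = exp(-r*dt) * [p*13.023029 + (1-p)*18.420529] = 15.469150
  V(2,0) = exp(-r*dt) * [p*0.000000 + (1-p)*1.172253] = 0.616223
  V(2,1) = exp(-r*dt) * [p*1.172253 + (1-p)*7.836629] = 4.640329
  V(2,2) = exp(-r*dt) * [p*7.836629 + (1-p)*15.469150] = 11.613439
  V(1,0) = exp(-r*dt) * [p*0.616223 + (1-p)*4.640329] = 2.713081
  V(1,1) = exp(-r*dt) * [p*4.640329 + (1-p)*11.613439] = 8.166520
  V(0,0) = exp(-r*dt) * [p*2.713081 + (1-p)*8.166520] = 5.498313

Answer: Price = V(0,0) = 5.4983


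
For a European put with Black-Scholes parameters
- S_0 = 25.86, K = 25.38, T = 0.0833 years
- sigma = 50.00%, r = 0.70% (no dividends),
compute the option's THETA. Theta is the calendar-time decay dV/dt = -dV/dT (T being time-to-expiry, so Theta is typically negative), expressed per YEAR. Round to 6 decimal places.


d1 = 0.2060271605; d2 = 0.0617184636
phi(d1) = 0.3905645085; exp(-qT) = 1.0000000000; exp(-rT) = 0.9994170700
Theta = -S*exp(-qT)*phi(d1)*sigma/(2*sqrt(T)) + r*K*exp(-rT)*N(-d2) - q*S*exp(-qT)*N(-d1)
N(-d1) = 0.4183848477; N(-d2) = 0.4753935181; sqrt(T) = 0.2886173938
Term 1 = -25.8600 * 1.0000000000 * 0.3905645085 * 0.5000 / (2 * 0.2886173938) = -8.7486049063
Term 2 = 0.0070 * 25.3800 * 0.9994170700 * 0.4753935181 = 0.0844091791
Term 3 = 0 (no dividend yield, q = 0)
Theta = -8.7486049063 + (0.0844091791) + (0.0000000000) = -8.664196

Answer: Theta = -8.664196


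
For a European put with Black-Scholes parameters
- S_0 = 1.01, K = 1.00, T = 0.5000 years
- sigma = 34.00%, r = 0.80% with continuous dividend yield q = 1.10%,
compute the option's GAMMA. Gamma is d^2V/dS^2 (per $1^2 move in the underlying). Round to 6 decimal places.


Answer: Gamma = 1.614340

Derivation:
d1 = 0.1553568954; d2 = -0.0850594102
phi(d1) = 0.3941568251; exp(-qT) = 0.9945150973; exp(-rT) = 0.9960079893
Gamma = exp(-qT) * phi(d1) / (S * sigma * sqrt(T)) = 0.9945150973 * 0.3941568251 / (1.0100 * 0.3400 * 0.7071067812) = 1.614340


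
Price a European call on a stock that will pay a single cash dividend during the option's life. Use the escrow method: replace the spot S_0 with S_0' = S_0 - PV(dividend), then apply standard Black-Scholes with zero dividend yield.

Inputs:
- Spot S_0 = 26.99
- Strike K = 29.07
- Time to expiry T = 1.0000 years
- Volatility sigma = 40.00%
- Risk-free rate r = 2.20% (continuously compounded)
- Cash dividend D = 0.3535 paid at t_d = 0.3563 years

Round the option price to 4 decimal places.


Answer: Price = 3.5236

Derivation:
PV(D) = D * exp(-r * t_d) = 0.3535 * 0.99219204 = 0.35073989
S_0' = S_0 - PV(D) = 26.9900 - 0.35073989 = 26.63926011
d1 = (ln(S_0'/K) + (r + sigma^2/2)*T) / (sigma*sqrt(T)) = 0.03669839
d2 = d1 - sigma*sqrt(T) = -0.36330161
exp(-rT) = 0.97824024
N(d1) = 0.51463725; N(d2) = 0.35818980
C = S_0' * N(d1) - K * exp(-rT) * N(d2) = 26.63926011 * 0.51463725 - 29.0700 * 0.97824024 * 0.35818980 = 3.5236


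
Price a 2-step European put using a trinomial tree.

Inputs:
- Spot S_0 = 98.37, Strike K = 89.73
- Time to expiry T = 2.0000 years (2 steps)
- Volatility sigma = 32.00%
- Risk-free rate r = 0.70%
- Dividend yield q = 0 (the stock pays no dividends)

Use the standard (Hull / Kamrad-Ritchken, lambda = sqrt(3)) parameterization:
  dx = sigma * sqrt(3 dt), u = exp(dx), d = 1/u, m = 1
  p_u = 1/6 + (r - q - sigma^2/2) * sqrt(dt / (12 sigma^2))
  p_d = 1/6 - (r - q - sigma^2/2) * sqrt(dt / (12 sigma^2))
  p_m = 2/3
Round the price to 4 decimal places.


Answer: Price = V(0,0) = 11.4290

Derivation:
dt = T/N = 1.000000; dx = sigma*sqrt(3*dt) = 0.554256
u = exp(dx) = 1.740646; d = 1/u = 0.574499
p_u = 0.126793, p_m = 0.666667, p_d = 0.206540
Discount per step: exp(-r*dt) = 0.993024
Stock lattice S(k, j) with j the centered position index:
  k=0: S(0,+0) = 98.3700
  k=1: S(1,-1) = 56.5135; S(1,+0) = 98.3700; S(1,+1) = 171.2273
  k=2: S(2,-2) = 32.4670; S(2,-1) = 56.5135; S(2,+0) = 98.3700; S(2,+1) = 171.2273; S(2,+2) = 298.0462
Terminal payoffs V(N, j) = max(K - S_T, 0):
  V(2,-2) = 57.263027; V(2,-1) = 33.216496; V(2,+0) = 0.000000; V(2,+1) = 0.000000; V(2,+2) = 0.000000
Backward induction: V(k, j) = exp(-r*dt) * [p_u * V(k+1, j+1) + p_m * V(k+1, j) + p_d * V(k+1, j-1)]
  V(1,-1) = exp(-r*dt) * [p_u*0.000000 + p_m*33.216496 + p_d*57.263027] = 33.734462
  V(1,+0) = exp(-r*dt) * [p_u*0.000000 + p_m*0.000000 + p_d*33.216496] = 6.812676
  V(1,+1) = exp(-r*dt) * [p_u*0.000000 + p_m*0.000000 + p_d*0.000000] = 0.000000
  V(0,+0) = exp(-r*dt) * [p_u*0.000000 + p_m*6.812676 + p_d*33.734462] = 11.429014


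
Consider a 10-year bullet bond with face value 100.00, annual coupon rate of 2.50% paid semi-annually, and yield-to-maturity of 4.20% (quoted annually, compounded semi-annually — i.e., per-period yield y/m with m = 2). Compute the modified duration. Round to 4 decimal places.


Answer: Modified duration = 8.6230

Derivation:
Coupon per period c = face * coupon_rate / m = 1.250000
Periods per year m = 2; per-period yield y/m = 0.021000
Number of cashflows N = 20
Cashflows (t years, CF_t, discount factor 1/(1+y/m)^(m*t), PV):
  t = 0.5000: CF_t = 1.250000, DF = 0.979432, PV = 1.224290
  t = 1.0000: CF_t = 1.250000, DF = 0.959287, PV = 1.199109
  t = 1.5000: CF_t = 1.250000, DF = 0.939556, PV = 1.174445
  t = 2.0000: CF_t = 1.250000, DF = 0.920231, PV = 1.150289
  t = 2.5000: CF_t = 1.250000, DF = 0.901304, PV = 1.126630
  t = 3.0000: CF_t = 1.250000, DF = 0.882766, PV = 1.103457
  t = 3.5000: CF_t = 1.250000, DF = 0.864609, PV = 1.080761
  t = 4.0000: CF_t = 1.250000, DF = 0.846826, PV = 1.058532
  t = 4.5000: CF_t = 1.250000, DF = 0.829408, PV = 1.036760
  t = 5.0000: CF_t = 1.250000, DF = 0.812349, PV = 1.015436
  t = 5.5000: CF_t = 1.250000, DF = 0.795640, PV = 0.994551
  t = 6.0000: CF_t = 1.250000, DF = 0.779276, PV = 0.974095
  t = 6.5000: CF_t = 1.250000, DF = 0.763247, PV = 0.954059
  t = 7.0000: CF_t = 1.250000, DF = 0.747549, PV = 0.934436
  t = 7.5000: CF_t = 1.250000, DF = 0.732173, PV = 0.915217
  t = 8.0000: CF_t = 1.250000, DF = 0.717114, PV = 0.896392
  t = 8.5000: CF_t = 1.250000, DF = 0.702364, PV = 0.877955
  t = 9.0000: CF_t = 1.250000, DF = 0.687918, PV = 0.859897
  t = 9.5000: CF_t = 1.250000, DF = 0.673769, PV = 0.842211
  t = 10.0000: CF_t = 101.250000, DF = 0.659911, PV = 66.815957
Price P = sum_t PV_t = 86.234480
First compute Macaulay numerator sum_t t * PV_t:
  t * PV_t at t = 0.5000: 0.612145
  t * PV_t at t = 1.0000: 1.199109
  t * PV_t at t = 1.5000: 1.761668
  t * PV_t at t = 2.0000: 2.300578
  t * PV_t at t = 2.5000: 2.816575
  t * PV_t at t = 3.0000: 3.310372
  t * PV_t at t = 3.5000: 3.782665
  t * PV_t at t = 4.0000: 4.234129
  t * PV_t at t = 4.5000: 4.665421
  t * PV_t at t = 5.0000: 5.077180
  t * PV_t at t = 5.5000: 5.470028
  t * PV_t at t = 6.0000: 5.844567
  t * PV_t at t = 6.5000: 6.201385
  t * PV_t at t = 7.0000: 6.541053
  t * PV_t at t = 7.5000: 6.864124
  t * PV_t at t = 8.0000: 7.171139
  t * PV_t at t = 8.5000: 7.462620
  t * PV_t at t = 9.0000: 7.739077
  t * PV_t at t = 9.5000: 8.001005
  t * PV_t at t = 10.0000: 668.159565
Macaulay duration D = 759.214406 / 86.234480 = 8.804070
Modified duration = D / (1 + y/m) = 8.804070 / (1 + 0.021000) = 8.622987


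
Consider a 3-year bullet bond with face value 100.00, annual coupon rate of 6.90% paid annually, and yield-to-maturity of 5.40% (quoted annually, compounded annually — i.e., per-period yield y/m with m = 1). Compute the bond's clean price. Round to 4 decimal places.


Coupon per period c = face * coupon_rate / m = 6.900000
Periods per year m = 1; per-period yield y/m = 0.054000
Number of cashflows N = 3
Cashflows (t years, CF_t, discount factor 1/(1+y/m)^(m*t), PV):
  t = 1.0000: CF_t = 6.900000, DF = 0.948767, PV = 6.546490
  t = 2.0000: CF_t = 6.900000, DF = 0.900158, PV = 6.211091
  t = 3.0000: CF_t = 106.900000, DF = 0.854040, PV = 91.296867
Price P = sum_t PV_t = 104.054447

Answer: Price = 104.0544


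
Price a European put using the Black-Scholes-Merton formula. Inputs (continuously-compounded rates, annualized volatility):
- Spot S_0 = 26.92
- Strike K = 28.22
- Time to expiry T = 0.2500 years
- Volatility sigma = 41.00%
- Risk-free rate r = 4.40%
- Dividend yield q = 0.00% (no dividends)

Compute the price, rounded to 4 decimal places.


Answer: Price = 2.7685

Derivation:
d1 = (ln(S/K) + (r - q + 0.5*sigma^2) * T) / (sigma * sqrt(T)) = -0.07389728
d2 = d1 - sigma * sqrt(T) = -0.27889728
exp(-rT) = 0.98906028; exp(-qT) = 1.00000000
P = K * exp(-rT) * N(-d2) - S_0 * exp(-qT) * N(-d1)
N(-d1) = 0.52945394; N(-d2) = 0.60983817
P = 28.2200 * 0.98906028 * 0.60983817 - 26.9200 * 1.00000000 * 0.52945394 = 2.7685


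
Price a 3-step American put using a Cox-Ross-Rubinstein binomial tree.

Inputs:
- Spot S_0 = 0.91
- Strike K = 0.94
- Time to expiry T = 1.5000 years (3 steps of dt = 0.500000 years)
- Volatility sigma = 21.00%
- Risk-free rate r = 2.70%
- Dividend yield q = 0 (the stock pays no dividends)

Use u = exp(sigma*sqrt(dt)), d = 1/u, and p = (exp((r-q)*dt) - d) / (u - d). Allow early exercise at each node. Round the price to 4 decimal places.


Answer: Price = V(0,0) = 0.0987

Derivation:
dt = T/N = 0.500000
u = exp(sigma*sqrt(dt)) = 1.160084; d = 1/u = 0.862007
p = (exp((r-q)*dt) - d) / (u - d) = 0.508542
Discount per step: exp(-r*dt) = 0.986591
Stock lattice S(k, i) with i counting down-moves:
  k=0: S(0,0) = 0.9100
  k=1: S(1,0) = 1.0557; S(1,1) = 0.7844
  k=2: S(2,0) = 1.2247; S(2,1) = 0.9100; S(2,2) = 0.6762
  k=3: S(3,0) = 1.4207; S(3,1) = 1.0557; S(3,2) = 0.7844; S(3,3) = 0.5829
Terminal payoffs V(N, i) = max(K - S_T, 0):
  V(3,0) = 0.000000; V(3,1) = 0.000000; V(3,2) = 0.155574; V(3,3) = 0.357128
Backward induction: V(k, i) = exp(-r*dt) * [p * V(k+1, i) + (1-p) * V(k+1, i+1)]; then take max(V_cont, immediate exercise) for American.
  V(2,0) = exp(-r*dt) * [p*0.000000 + (1-p)*0.000000] = 0.000000; exercise = 0.000000; V(2,0) = max -> 0.000000
  V(2,1) = exp(-r*dt) * [p*0.000000 + (1-p)*0.155574] = 0.075433; exercise = 0.030000; V(2,1) = max -> 0.075433
  V(2,2) = exp(-r*dt) * [p*0.155574 + (1-p)*0.357128] = 0.251215; exercise = 0.263820; V(2,2) = max -> 0.263820
  V(1,0) = exp(-r*dt) * [p*0.000000 + (1-p)*0.075433] = 0.036575; exercise = 0.000000; V(1,0) = max -> 0.036575
  V(1,1) = exp(-r*dt) * [p*0.075433 + (1-p)*0.263820] = 0.165764; exercise = 0.155574; V(1,1) = max -> 0.165764
  V(0,0) = exp(-r*dt) * [p*0.036575 + (1-p)*0.165764] = 0.098724; exercise = 0.030000; V(0,0) = max -> 0.098724


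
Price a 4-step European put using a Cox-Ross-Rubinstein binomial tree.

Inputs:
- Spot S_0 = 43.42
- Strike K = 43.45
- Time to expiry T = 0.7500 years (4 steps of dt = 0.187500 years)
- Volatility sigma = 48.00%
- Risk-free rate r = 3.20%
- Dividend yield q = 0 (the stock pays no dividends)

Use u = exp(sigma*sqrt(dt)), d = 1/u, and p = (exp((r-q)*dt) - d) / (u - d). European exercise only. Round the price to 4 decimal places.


Answer: Price = V(0,0) = 6.1583

Derivation:
dt = T/N = 0.187500
u = exp(sigma*sqrt(dt)) = 1.231024; d = 1/u = 0.812332
p = (exp((r-q)*dt) - d) / (u - d) = 0.462598
Discount per step: exp(-r*dt) = 0.994018
Stock lattice S(k, i) with i counting down-moves:
  k=0: S(0,0) = 43.4200
  k=1: S(1,0) = 53.4510; S(1,1) = 35.2715
  k=2: S(2,0) = 65.7995; S(2,1) = 43.4200; S(2,2) = 28.6521
  k=3: S(3,0) = 81.0008; S(3,1) = 53.4510; S(3,2) = 35.2715; S(3,3) = 23.2750
  k=4: S(4,0) = 99.7138; S(4,1) = 65.7995; S(4,2) = 43.4200; S(4,3) = 28.6521; S(4,4) = 18.9071
Terminal payoffs V(N, i) = max(K - S_T, 0):
  V(4,0) = 0.000000; V(4,1) = 0.000000; V(4,2) = 0.030000; V(4,3) = 14.797865; V(4,4) = 24.542933
Backward induction: V(k, i) = exp(-r*dt) * [p * V(k+1, i) + (1-p) * V(k+1, i+1)].
  V(3,0) = exp(-r*dt) * [p*0.000000 + (1-p)*0.000000] = 0.000000
  V(3,1) = exp(-r*dt) * [p*0.000000 + (1-p)*0.030000] = 0.016026
  V(3,2) = exp(-r*dt) * [p*0.030000 + (1-p)*14.797865] = 7.918623
  V(3,3) = exp(-r*dt) * [p*14.797865 + (1-p)*24.542933] = 19.915033
  V(2,0) = exp(-r*dt) * [p*0.000000 + (1-p)*0.016026] = 0.008561
  V(2,1) = exp(-r*dt) * [p*0.016026 + (1-p)*7.918623] = 4.237395
  V(2,2) = exp(-r*dt) * [p*7.918623 + (1-p)*19.915033] = 14.279581
  V(1,0) = exp(-r*dt) * [p*0.008561 + (1-p)*4.237395] = 2.267498
  V(1,1) = exp(-r*dt) * [p*4.237395 + (1-p)*14.279581] = 9.576453
  V(0,0) = exp(-r*dt) * [p*2.267498 + (1-p)*9.576453] = 6.158283


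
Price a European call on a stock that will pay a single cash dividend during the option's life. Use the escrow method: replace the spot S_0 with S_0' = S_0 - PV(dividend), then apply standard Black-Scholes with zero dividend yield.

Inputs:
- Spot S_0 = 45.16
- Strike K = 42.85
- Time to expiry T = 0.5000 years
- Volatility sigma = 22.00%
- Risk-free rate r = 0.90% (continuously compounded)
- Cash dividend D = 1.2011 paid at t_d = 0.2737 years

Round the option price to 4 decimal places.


PV(D) = D * exp(-r * t_d) = 1.2011 * 0.99753973 = 1.19814497
S_0' = S_0 - PV(D) = 45.1600 - 1.19814497 = 43.96185503
d1 = (ln(S_0'/K) + (r + sigma^2/2)*T) / (sigma*sqrt(T)) = 0.27137911
d2 = d1 - sigma*sqrt(T) = 0.11581562
exp(-rT) = 0.99551011
N(d1) = 0.60695027; N(d2) = 0.54610066
C = S_0' * N(d1) - K * exp(-rT) * N(d2) = 43.96185503 * 0.60695027 - 42.8500 * 0.99551011 * 0.54610066 = 3.3873

Answer: Price = 3.3873


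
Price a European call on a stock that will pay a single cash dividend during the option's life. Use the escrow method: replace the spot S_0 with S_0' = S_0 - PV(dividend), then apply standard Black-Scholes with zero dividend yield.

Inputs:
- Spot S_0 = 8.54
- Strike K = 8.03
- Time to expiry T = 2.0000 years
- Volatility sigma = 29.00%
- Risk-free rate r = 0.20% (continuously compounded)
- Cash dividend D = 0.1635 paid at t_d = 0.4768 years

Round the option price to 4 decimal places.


Answer: Price = 1.5279

Derivation:
PV(D) = D * exp(-r * t_d) = 0.1635 * 0.99904685 = 0.16334416
S_0' = S_0 - PV(D) = 8.5400 - 0.16334416 = 8.37665584
d1 = (ln(S_0'/K) + (r + sigma^2/2)*T) / (sigma*sqrt(T)) = 0.31786703
d2 = d1 - sigma*sqrt(T) = -0.09225490
exp(-rT) = 0.99600799
N(d1) = 0.62470710; N(d2) = 0.46324776
C = S_0' * N(d1) - K * exp(-rT) * N(d2) = 8.37665584 * 0.62470710 - 8.0300 * 0.99600799 * 0.46324776 = 1.5279


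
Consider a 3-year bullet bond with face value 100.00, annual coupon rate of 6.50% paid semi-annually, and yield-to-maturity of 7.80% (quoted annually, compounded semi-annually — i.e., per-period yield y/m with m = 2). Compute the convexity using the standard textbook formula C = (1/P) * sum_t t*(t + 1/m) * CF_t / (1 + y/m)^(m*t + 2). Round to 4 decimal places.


Answer: Convexity = 8.7339

Derivation:
Coupon per period c = face * coupon_rate / m = 3.250000
Periods per year m = 2; per-period yield y/m = 0.039000
Number of cashflows N = 6
Cashflows (t years, CF_t, discount factor 1/(1+y/m)^(m*t), PV):
  t = 0.5000: CF_t = 3.250000, DF = 0.962464, PV = 3.128008
  t = 1.0000: CF_t = 3.250000, DF = 0.926337, PV = 3.010595
  t = 1.5000: CF_t = 3.250000, DF = 0.891566, PV = 2.897589
  t = 2.0000: CF_t = 3.250000, DF = 0.858100, PV = 2.788824
  t = 2.5000: CF_t = 3.250000, DF = 0.825890, PV = 2.684143
  t = 3.0000: CF_t = 103.250000, DF = 0.794889, PV = 82.072332
Price P = sum_t PV_t = 96.581490
Convexity numerator sum_t t*(t + 1/m) * CF_t / (1+y/m)^(m*t + 2):
  t = 0.5000: term = 1.448794
  t = 1.0000: term = 4.183237
  t = 1.5000: term = 8.052429
  t = 2.0000: term = 12.916953
  t = 2.5000: term = 18.648152
  t = 3.0000: term = 798.279504
Convexity = (1/P) * sum = 843.529068 / 96.581490 = 8.733858


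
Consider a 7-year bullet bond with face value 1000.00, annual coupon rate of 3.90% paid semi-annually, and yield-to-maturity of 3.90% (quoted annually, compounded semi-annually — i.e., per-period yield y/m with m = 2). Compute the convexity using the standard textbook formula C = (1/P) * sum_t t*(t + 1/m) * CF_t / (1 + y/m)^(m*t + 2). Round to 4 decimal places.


Coupon per period c = face * coupon_rate / m = 19.500000
Periods per year m = 2; per-period yield y/m = 0.019500
Number of cashflows N = 14
Cashflows (t years, CF_t, discount factor 1/(1+y/m)^(m*t), PV):
  t = 0.5000: CF_t = 19.500000, DF = 0.980873, PV = 19.127023
  t = 1.0000: CF_t = 19.500000, DF = 0.962112, PV = 18.761180
  t = 1.5000: CF_t = 19.500000, DF = 0.943709, PV = 18.402335
  t = 2.0000: CF_t = 19.500000, DF = 0.925659, PV = 18.050353
  t = 2.5000: CF_t = 19.500000, DF = 0.907954, PV = 17.705103
  t = 3.0000: CF_t = 19.500000, DF = 0.890588, PV = 17.366457
  t = 3.5000: CF_t = 19.500000, DF = 0.873553, PV = 17.034289
  t = 4.0000: CF_t = 19.500000, DF = 0.856845, PV = 16.708473
  t = 4.5000: CF_t = 19.500000, DF = 0.840456, PV = 16.388890
  t = 5.0000: CF_t = 19.500000, DF = 0.824380, PV = 16.075419
  t = 5.5000: CF_t = 19.500000, DF = 0.808613, PV = 15.767944
  t = 6.0000: CF_t = 19.500000, DF = 0.793146, PV = 15.466351
  t = 6.5000: CF_t = 19.500000, DF = 0.777976, PV = 15.170525
  t = 7.0000: CF_t = 1019.500000, DF = 0.763095, PV = 777.975658
Price P = sum_t PV_t = 1000.000000
Convexity numerator sum_t t*(t + 1/m) * CF_t / (1+y/m)^(m*t + 2):
  t = 0.5000: term = 9.201167
  t = 1.0000: term = 27.075529
  t = 1.5000: term = 53.115309
  t = 2.0000: term = 86.832286
  t = 2.5000: term = 127.757164
  t = 3.0000: term = 175.438970
  t = 3.5000: term = 229.444460
  t = 4.0000: term = 289.357548
  t = 4.5000: term = 354.778749
  t = 5.0000: term = 425.324641
  t = 5.5000: term = 500.627336
  t = 6.0000: term = 580.333975
  t = 6.5000: term = 664.106233
  t = 7.0000: term = 39296.226801
Convexity = (1/P) * sum = 42819.620169 / 1000.000000 = 42.819620

Answer: Convexity = 42.8196


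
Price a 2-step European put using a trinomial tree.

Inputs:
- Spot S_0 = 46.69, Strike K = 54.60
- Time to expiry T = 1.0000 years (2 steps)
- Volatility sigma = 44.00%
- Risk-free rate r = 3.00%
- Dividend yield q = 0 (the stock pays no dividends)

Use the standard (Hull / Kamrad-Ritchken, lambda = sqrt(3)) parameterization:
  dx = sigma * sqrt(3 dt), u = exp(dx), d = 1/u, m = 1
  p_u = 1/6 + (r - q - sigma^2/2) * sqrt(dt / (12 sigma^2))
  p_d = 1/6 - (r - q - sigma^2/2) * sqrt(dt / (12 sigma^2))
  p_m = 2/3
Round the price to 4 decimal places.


dt = T/N = 0.500000; dx = sigma*sqrt(3*dt) = 0.538888
u = exp(dx) = 1.714099; d = 1/u = 0.583397
p_u = 0.135677, p_m = 0.666667, p_d = 0.197656
Discount per step: exp(-r*dt) = 0.985112
Stock lattice S(k, j) with j the centered position index:
  k=0: S(0,+0) = 46.6900
  k=1: S(1,-1) = 27.2388; S(1,+0) = 46.6900; S(1,+1) = 80.0313
  k=2: S(2,-2) = 15.8910; S(2,-1) = 27.2388; S(2,+0) = 46.6900; S(2,+1) = 80.0313; S(2,+2) = 137.1816
Terminal payoffs V(N, j) = max(K - S_T, 0):
  V(2,-2) = 38.708974; V(2,-1) = 27.361204; V(2,+0) = 7.910000; V(2,+1) = 0.000000; V(2,+2) = 0.000000
Backward induction: V(k, j) = exp(-r*dt) * [p_u * V(k+1, j+1) + p_m * V(k+1, j) + p_d * V(k+1, j-1)]
  V(1,-1) = exp(-r*dt) * [p_u*7.910000 + p_m*27.361204 + p_d*38.708974] = 26.563627
  V(1,+0) = exp(-r*dt) * [p_u*0.000000 + p_m*7.910000 + p_d*27.361204] = 10.522425
  V(1,+1) = exp(-r*dt) * [p_u*0.000000 + p_m*0.000000 + p_d*7.910000] = 1.540185
  V(0,+0) = exp(-r*dt) * [p_u*1.540185 + p_m*10.522425 + p_d*26.563627] = 12.288670

Answer: Price = V(0,0) = 12.2887


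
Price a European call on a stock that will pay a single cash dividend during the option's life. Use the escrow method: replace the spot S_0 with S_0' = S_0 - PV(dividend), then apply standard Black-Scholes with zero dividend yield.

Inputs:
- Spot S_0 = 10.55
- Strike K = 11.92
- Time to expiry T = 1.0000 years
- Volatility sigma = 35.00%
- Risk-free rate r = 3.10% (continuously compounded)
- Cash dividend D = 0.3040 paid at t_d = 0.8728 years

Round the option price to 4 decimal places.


PV(D) = D * exp(-r * t_d) = 0.3040 * 0.97330596 = 0.29588501
S_0' = S_0 - PV(D) = 10.5500 - 0.29588501 = 10.25411499
d1 = (ln(S_0'/K) + (r + sigma^2/2)*T) / (sigma*sqrt(T)) = -0.16653878
d2 = d1 - sigma*sqrt(T) = -0.51653878
exp(-rT) = 0.96947557
N(d1) = 0.43386648; N(d2) = 0.30273908
C = S_0' * N(d1) - K * exp(-rT) * N(d2) = 10.25411499 * 0.43386648 - 11.9200 * 0.96947557 * 0.30273908 = 0.9504

Answer: Price = 0.9504


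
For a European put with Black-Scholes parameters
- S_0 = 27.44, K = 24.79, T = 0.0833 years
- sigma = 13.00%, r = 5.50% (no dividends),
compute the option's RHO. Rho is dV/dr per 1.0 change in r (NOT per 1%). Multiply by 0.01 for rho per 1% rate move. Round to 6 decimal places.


Answer: Rho = -0.005089

Derivation:
d1 = 2.8477105013; d2 = 2.8101902401
phi(d1) = 0.0069177405; exp(-qT) = 1.0000000000; exp(-rT) = 0.9954289791
N(-d2) = 0.0024756112
Rho = -K*T*exp(-rT)*N(-d2) = -24.7900 * 0.0833 * 0.9954289791 * 0.0024756112 = -0.005089


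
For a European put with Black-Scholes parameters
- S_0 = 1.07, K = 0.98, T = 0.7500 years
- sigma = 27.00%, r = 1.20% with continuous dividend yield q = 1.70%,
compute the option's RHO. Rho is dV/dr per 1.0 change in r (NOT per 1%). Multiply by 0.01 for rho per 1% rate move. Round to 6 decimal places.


d1 = 0.4766298288; d2 = 0.2428029698
phi(d1) = 0.3561061102; exp(-qT) = 0.9873309369; exp(-rT) = 0.9910403788
N(-d2) = 0.4040790174
Rho = -K*T*exp(-rT)*N(-d2) = -0.9800 * 0.7500 * 0.9910403788 * 0.4040790174 = -0.294337

Answer: Rho = -0.294337


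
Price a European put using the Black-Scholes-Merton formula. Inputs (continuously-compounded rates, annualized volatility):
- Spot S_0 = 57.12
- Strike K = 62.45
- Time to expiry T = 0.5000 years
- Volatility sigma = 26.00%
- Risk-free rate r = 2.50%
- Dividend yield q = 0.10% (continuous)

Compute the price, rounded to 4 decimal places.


d1 = (ln(S/K) + (r - q + 0.5*sigma^2) * T) / (sigma * sqrt(T)) = -0.32805359
d2 = d1 - sigma * sqrt(T) = -0.51190135
exp(-rT) = 0.98757780; exp(-qT) = 0.99950012
P = K * exp(-rT) * N(-d2) - S_0 * exp(-qT) * N(-d1)
N(-d1) = 0.62856443; N(-d2) = 0.69563997
P = 62.4500 * 0.98757780 * 0.69563997 - 57.1200 * 0.99950012 * 0.62856443 = 7.0174

Answer: Price = 7.0174
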